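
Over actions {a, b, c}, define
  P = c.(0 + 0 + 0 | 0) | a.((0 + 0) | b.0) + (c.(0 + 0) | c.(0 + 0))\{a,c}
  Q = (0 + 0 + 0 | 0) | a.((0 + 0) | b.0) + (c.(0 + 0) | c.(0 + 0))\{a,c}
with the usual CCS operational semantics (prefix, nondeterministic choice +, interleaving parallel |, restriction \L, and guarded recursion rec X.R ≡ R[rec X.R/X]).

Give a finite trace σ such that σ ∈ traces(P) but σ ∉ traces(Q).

Reachable graph of P (6 states):
  s0 = c.(0 + 0 + 0 | 0) | a.((0 + 0) | b.0) + (c.(0 + 0) | c.(0 + 0))\{a,c} has moves ··a··> s1, ··c··> s2
  s1 = c.(0 + 0 + 0 | 0) | ((0 + 0) | b.0) has moves ··b··> s3, ··c··> s4
  s2 = (0 + 0 + 0 | 0) | a.((0 + 0) | b.0) has moves ··a··> s4
  s3 = c.(0 + 0 + 0 | 0) | ((0 + 0) | 0) has moves ··c··> s5
  s4 = (0 + 0 + 0 | 0) | ((0 + 0) | b.0) has moves ··b··> s5
  s5 = (0 + 0 + 0 | 0) | ((0 + 0) | 0) has moves ∅
Reachable graph of Q (3 states):
  t0 = (0 + 0 + 0 | 0) | a.((0 + 0) | b.0) + (c.(0 + 0) | c.(0 + 0))\{a,c} has moves ··a··> t1
  t1 = (0 + 0 + 0 | 0) | ((0 + 0) | b.0) has moves ··b··> t2
  t2 = (0 + 0 + 0 | 0) | ((0 + 0) | 0) has moves ∅
Executing c from P (initial set {s0}):
  [1] c ⇒ {s2}
  — P admits the full trace.
Executing c from Q (initial set {t0}):
  [1] c ⇒ ∅ (Q stuck)

c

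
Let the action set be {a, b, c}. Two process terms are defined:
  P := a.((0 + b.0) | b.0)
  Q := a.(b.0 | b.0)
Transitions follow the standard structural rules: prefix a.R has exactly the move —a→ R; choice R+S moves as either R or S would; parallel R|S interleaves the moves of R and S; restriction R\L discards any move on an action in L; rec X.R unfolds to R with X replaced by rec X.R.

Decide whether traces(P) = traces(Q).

Reachable graph of P (5 states):
  s0 = a.((0 + b.0) | b.0) | —a→ s1
  s1 = (0 + b.0) | b.0 | —b→ s2, —b→ s3
  s2 = (0 + b.0) | 0 | —b→ s4
  s3 = 0 | b.0 | —b→ s4
  s4 = 0 | 0 | stopped
Reachable graph of Q (5 states):
  t0 = a.(b.0 | b.0) | —a→ t1
  t1 = b.0 | b.0 | —b→ t2, —b→ t3
  t2 = 0 | b.0 | —b→ t4
  t3 = b.0 | 0 | —b→ t4
  t4 = 0 | 0 | stopped
Partition-refinement fixed point:
  B0 = {s0, t0}
  B1 = {s1, t1}
  B2 = {s2, s3, t2, t3}
  B3 = {s4, t4}
s0 ∈ B0, t0 ∈ B0 → same block
Bisimilar ⇒ trace-equivalent.

YES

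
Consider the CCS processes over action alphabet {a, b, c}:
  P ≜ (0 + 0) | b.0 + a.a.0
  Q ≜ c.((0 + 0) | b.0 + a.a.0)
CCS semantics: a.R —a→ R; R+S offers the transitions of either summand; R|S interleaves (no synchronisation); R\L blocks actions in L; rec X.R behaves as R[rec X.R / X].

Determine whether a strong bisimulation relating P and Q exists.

P ≁ Q

LTS(P): 4 reachable states
  p0 = (0 + 0) | b.0 + a.a.0 has moves -a-> p1, -b-> p2
  p1 = a.0 has moves -a-> p3
  p2 = (0 + 0) | 0 has moves ∅
  p3 = 0 has moves ∅
LTS(Q): 5 reachable states
  q0 = c.((0 + 0) | b.0 + a.a.0) has moves -c-> q1
  q1 = (0 + 0) | b.0 + a.a.0 has moves -a-> q2, -b-> q3
  q2 = a.0 has moves -a-> q4
  q3 = (0 + 0) | 0 has moves ∅
  q4 = 0 has moves ∅
Bisimilarity quotient blocks:
  B0 = {p0, q1}
  B1 = {p2, p3, q3, q4}
  B2 = {p1, q2}
  B3 = {q0}
p0 ∈ B0, q0 ∈ B3 → different blocks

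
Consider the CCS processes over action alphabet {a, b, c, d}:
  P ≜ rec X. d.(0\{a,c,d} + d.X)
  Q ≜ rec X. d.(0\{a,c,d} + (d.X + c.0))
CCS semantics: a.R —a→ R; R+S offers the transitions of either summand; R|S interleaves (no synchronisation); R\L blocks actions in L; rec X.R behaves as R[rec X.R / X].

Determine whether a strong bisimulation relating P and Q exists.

P's transition system — 2 states:
  p0 = rec X. d.(0\{a,c,d} + d.X) :: —d→ p1
  p1 = 0\{a,c,d} + d.(rec X. d.(0\{a,c,d} + d.X)) :: —d→ p0
Q's transition system — 3 states:
  q0 = rec X. d.(0\{a,c,d} + (d.X + c.0)) :: —d→ q1
  q1 = 0\{a,c,d} + (d.(rec X. d.(0\{a,c,d} + (d.X + c.0))) + c.0) :: —c→ q2, —d→ q0
  q2 = 0 :: (no moves)
Bisimilarity quotient blocks:
  B0 = {p0, p1}
  B1 = {q0}
  B2 = {q1}
  B3 = {q2}
p0 ∈ B0, q0 ∈ B1 → different blocks

NO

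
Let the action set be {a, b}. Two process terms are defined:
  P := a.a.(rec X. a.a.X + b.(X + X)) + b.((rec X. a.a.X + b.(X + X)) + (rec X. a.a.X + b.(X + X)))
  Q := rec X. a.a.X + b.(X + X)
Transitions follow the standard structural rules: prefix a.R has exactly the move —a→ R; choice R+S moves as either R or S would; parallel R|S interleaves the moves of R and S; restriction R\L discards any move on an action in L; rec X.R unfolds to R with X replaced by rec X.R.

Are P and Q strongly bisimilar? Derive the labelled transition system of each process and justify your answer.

P ~ Q

Reachable graph of P (4 states):
  s0 = a.a.(rec X. a.a.X + b.(X + X)) + b.((rec X. a.a.X + b.(X + X)) + (rec X. a.a.X + b.(X + X))) has moves ··a··> s1, ··b··> s2
  s1 = a.(rec X. a.a.X + b.(X + X)) has moves ··a··> s3
  s2 = (rec X. a.a.X + b.(X + X)) + (rec X. a.a.X + b.(X + X)) has moves ··a··> s1, ··b··> s2
  s3 = rec X. a.a.X + b.(X + X) has moves ··a··> s1, ··b··> s2
Reachable graph of Q (3 states):
  t0 = rec X. a.a.X + b.(X + X) has moves ··a··> t1, ··b··> t2
  t1 = a.(rec X. a.a.X + b.(X + X)) has moves ··a··> t0
  t2 = (rec X. a.a.X + b.(X + X)) + (rec X. a.a.X + b.(X + X)) has moves ··a··> t1, ··b··> t2
Bisimilarity quotient blocks:
  B0 = {s0, s2, s3, t0, t2}
  B1 = {s1, t1}
s0 ∈ B0, t0 ∈ B0 → same block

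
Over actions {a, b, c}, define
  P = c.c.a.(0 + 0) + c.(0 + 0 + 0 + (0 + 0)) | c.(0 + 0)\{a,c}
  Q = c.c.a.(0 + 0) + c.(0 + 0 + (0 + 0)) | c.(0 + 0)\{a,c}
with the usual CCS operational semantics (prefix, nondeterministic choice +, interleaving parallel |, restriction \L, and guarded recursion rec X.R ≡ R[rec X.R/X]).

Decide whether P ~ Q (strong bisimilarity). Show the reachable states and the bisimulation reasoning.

LTS(P): 7 reachable states
  m0 = c.c.a.(0 + 0) + c.(0 + 0 + 0 + (0 + 0)) | c.(0 + 0)\{a,c} | -c-> m1, -c-> m2, -c-> m3
  m1 = (0 + 0 + 0 + (0 + 0)) | c.(0 + 0)\{a,c} | -c-> m4
  m2 = c.(0 + 0 + 0 + (0 + 0)) | (0 + 0)\{a,c} | -c-> m4
  m3 = c.a.(0 + 0) | -c-> m5
  m4 = (0 + 0 + 0 + (0 + 0)) | (0 + 0)\{a,c} | (no moves)
  m5 = a.(0 + 0) | -a-> m6
  m6 = 0 + 0 | (no moves)
LTS(Q): 7 reachable states
  n0 = c.c.a.(0 + 0) + c.(0 + 0 + (0 + 0)) | c.(0 + 0)\{a,c} | -c-> n1, -c-> n2, -c-> n3
  n1 = (0 + 0 + (0 + 0)) | c.(0 + 0)\{a,c} | -c-> n4
  n2 = c.(0 + 0 + (0 + 0)) | (0 + 0)\{a,c} | -c-> n4
  n3 = c.a.(0 + 0) | -c-> n5
  n4 = (0 + 0 + (0 + 0)) | (0 + 0)\{a,c} | (no moves)
  n5 = a.(0 + 0) | -a-> n6
  n6 = 0 + 0 | (no moves)
Partition-refinement fixed point:
  B0 = {m0, n0}
  B1 = {m1, m2, n1, n2}
  B2 = {m4, m6, n4, n6}
  B3 = {m3, n3}
  B4 = {m5, n5}
m0 ∈ B0, n0 ∈ B0 → same block

YES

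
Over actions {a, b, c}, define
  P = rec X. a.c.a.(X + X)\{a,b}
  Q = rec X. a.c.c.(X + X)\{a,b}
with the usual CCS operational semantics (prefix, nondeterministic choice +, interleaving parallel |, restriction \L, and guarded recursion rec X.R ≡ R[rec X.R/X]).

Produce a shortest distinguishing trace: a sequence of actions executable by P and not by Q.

aca

P's transition system — 4 states:
  u0 = rec X. a.c.a.(X + X)\{a,b} has moves --a--▸ u1
  u1 = c.a.((rec X. a.c.a.(X + X)\{a,b}) + (rec X. a.c.a.(X + X)\{a,b}))\{a,b} has moves --c--▸ u2
  u2 = a.((rec X. a.c.a.(X + X)\{a,b}) + (rec X. a.c.a.(X + X)\{a,b}))\{a,b} has moves --a--▸ u3
  u3 = ((rec X. a.c.a.(X + X)\{a,b}) + (rec X. a.c.a.(X + X)\{a,b}))\{a,b} has moves deadlocked
Q's transition system — 4 states:
  v0 = rec X. a.c.c.(X + X)\{a,b} has moves --a--▸ v1
  v1 = c.c.((rec X. a.c.c.(X + X)\{a,b}) + (rec X. a.c.c.(X + X)\{a,b}))\{a,b} has moves --c--▸ v2
  v2 = c.((rec X. a.c.c.(X + X)\{a,b}) + (rec X. a.c.c.(X + X)\{a,b}))\{a,b} has moves --c--▸ v3
  v3 = ((rec X. a.c.c.(X + X)\{a,b}) + (rec X. a.c.c.(X + X)\{a,b}))\{a,b} has moves deadlocked
Executing aca from P (initial set {u0}):
  step 1 (a): {u1}
  step 2 (c): {u2}
  step 3 (a): {u3}
  P completes σ.
Executing aca from Q (initial set {v0}):
  step 1 (a): {v1}
  step 2 (c): {v2}
  step 3 (a): ∅ (Q stuck)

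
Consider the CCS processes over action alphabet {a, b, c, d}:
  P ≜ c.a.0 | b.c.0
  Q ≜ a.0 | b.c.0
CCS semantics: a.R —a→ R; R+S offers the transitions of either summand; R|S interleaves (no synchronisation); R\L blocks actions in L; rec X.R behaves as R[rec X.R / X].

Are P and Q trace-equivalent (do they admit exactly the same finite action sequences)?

traces(P) ≠ traces(Q) — witness ⟨c⟩

Reachable graph of P (9 states):
  s0 = c.a.0 | b.c.0 has moves --b--▸ s1, --c--▸ s2
  s1 = c.a.0 | c.0 has moves --c--▸ s3, --c--▸ s4
  s2 = a.0 | b.c.0 has moves --a--▸ s5, --b--▸ s3
  s3 = a.0 | c.0 has moves --a--▸ s6, --c--▸ s7
  s4 = c.a.0 | 0 has moves --c--▸ s7
  s5 = 0 | b.c.0 has moves --b--▸ s6
  s6 = 0 | c.0 has moves --c--▸ s8
  s7 = a.0 | 0 has moves --a--▸ s8
  s8 = 0 | 0 has moves (no moves)
Reachable graph of Q (6 states):
  t0 = a.0 | b.c.0 has moves --a--▸ t1, --b--▸ t2
  t1 = 0 | b.c.0 has moves --b--▸ t3
  t2 = a.0 | c.0 has moves --a--▸ t3, --c--▸ t4
  t3 = 0 | c.0 has moves --c--▸ t5
  t4 = a.0 | 0 has moves --a--▸ t5
  t5 = 0 | 0 has moves (no moves)
Executing c from P (initial set {s0}):
  after c @ step 1: {s2}
  ✓ P
Executing c from Q (initial set {t0}):
  after c @ step 1: ∅ (Q stuck)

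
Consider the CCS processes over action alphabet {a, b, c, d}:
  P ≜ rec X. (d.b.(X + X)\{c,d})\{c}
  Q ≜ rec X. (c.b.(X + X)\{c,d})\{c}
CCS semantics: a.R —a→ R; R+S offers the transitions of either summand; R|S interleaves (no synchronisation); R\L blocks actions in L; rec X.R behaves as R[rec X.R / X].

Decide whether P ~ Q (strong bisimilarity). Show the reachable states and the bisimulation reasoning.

NO

Reachable graph of P (3 states):
  m0 = rec X. (d.b.(X + X)\{c,d})\{c} ⊢ -d-> m1
  m1 = (b.((rec X. (d.b.(X + X)\{c,d})\{c}) + (rec X. (d.b.(X + X)\{c,d})\{c}))\{c,d})\{c} ⊢ -b-> m2
  m2 = ((rec X. (d.b.(X + X)\{c,d})\{c}) + (rec X. (d.b.(X + X)\{c,d})\{c}))\{c,d}\{c} ⊢ ·
Reachable graph of Q (1 states):
  n0 = rec X. (c.b.(X + X)\{c,d})\{c} ⊢ ·
Partition-refinement fixed point:
  B0 = {m0}
  B1 = {m1}
  B2 = {m2, n0}
m0 ∈ B0, n0 ∈ B2 → different blocks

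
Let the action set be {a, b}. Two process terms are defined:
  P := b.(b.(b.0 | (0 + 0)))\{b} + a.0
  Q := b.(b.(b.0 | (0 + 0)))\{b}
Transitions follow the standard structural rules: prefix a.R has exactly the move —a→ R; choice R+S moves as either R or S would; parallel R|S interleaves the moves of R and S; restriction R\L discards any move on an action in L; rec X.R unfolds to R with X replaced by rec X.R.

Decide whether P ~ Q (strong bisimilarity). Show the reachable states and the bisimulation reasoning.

P's transition system — 3 states:
  p0 = b.(b.(b.0 | (0 + 0)))\{b} + a.0 has moves =a=> p1, =b=> p2
  p1 = 0 has moves deadlocked
  p2 = (b.(b.0 | (0 + 0)))\{b} has moves deadlocked
Q's transition system — 2 states:
  q0 = b.(b.(b.0 | (0 + 0)))\{b} has moves =b=> q1
  q1 = (b.(b.0 | (0 + 0)))\{b} has moves deadlocked
Partition-refinement fixed point:
  B0 = {p0}
  B1 = {p1, p2, q1}
  B2 = {q0}
p0 ∈ B0, q0 ∈ B2 → different blocks

P ≁ Q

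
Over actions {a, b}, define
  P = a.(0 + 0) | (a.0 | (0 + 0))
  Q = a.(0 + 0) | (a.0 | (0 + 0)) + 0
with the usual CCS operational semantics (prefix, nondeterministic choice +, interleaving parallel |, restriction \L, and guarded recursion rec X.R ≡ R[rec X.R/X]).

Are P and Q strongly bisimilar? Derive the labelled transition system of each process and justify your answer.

YES

Reachable graph of P (4 states):
  u0 = a.(0 + 0) | (a.0 | (0 + 0)) has moves —a→ u1, —a→ u2
  u1 = (0 + 0) | (a.0 | (0 + 0)) has moves —a→ u3
  u2 = a.(0 + 0) | (0 | (0 + 0)) has moves —a→ u3
  u3 = (0 + 0) | (0 | (0 + 0)) has moves deadlocked
Reachable graph of Q (4 states):
  v0 = a.(0 + 0) | (a.0 | (0 + 0)) + 0 has moves —a→ v1, —a→ v2
  v1 = (0 + 0) | (a.0 | (0 + 0)) has moves —a→ v3
  v2 = a.(0 + 0) | (0 | (0 + 0)) has moves —a→ v3
  v3 = (0 + 0) | (0 | (0 + 0)) has moves deadlocked
Coarsest stable partition (strong bisimilarity classes):
  B0 = {u0, v0}
  B1 = {u1, u2, v1, v2}
  B2 = {u3, v3}
u0 ∈ B0, v0 ∈ B0 → same block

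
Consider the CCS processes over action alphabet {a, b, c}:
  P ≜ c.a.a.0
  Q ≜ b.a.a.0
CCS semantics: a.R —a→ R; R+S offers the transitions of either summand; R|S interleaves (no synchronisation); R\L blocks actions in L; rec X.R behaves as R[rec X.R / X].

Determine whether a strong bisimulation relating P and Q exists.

not bisimilar

P's transition system — 4 states:
  p0 = c.a.a.0 ⊢ ··c··> p1
  p1 = a.a.0 ⊢ ··a··> p2
  p2 = a.0 ⊢ ··a··> p3
  p3 = 0 ⊢ stopped
Q's transition system — 4 states:
  q0 = b.a.a.0 ⊢ ··b··> q1
  q1 = a.a.0 ⊢ ··a··> q2
  q2 = a.0 ⊢ ··a··> q3
  q3 = 0 ⊢ stopped
Bisimilarity quotient blocks:
  B0 = {p0}
  B1 = {p1, q1}
  B2 = {p2, q2}
  B3 = {p3, q3}
  B4 = {q0}
p0 ∈ B0, q0 ∈ B4 → different blocks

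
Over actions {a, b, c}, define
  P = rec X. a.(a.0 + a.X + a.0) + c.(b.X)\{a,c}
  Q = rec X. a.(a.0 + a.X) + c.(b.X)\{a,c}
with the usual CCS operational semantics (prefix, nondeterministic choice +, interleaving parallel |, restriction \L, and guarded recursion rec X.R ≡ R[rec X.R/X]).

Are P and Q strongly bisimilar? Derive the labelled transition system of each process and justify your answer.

P's transition system — 5 states:
  u0 = rec X. a.(a.0 + a.X + a.0) + c.(b.X)\{a,c} → =a=> u1, =c=> u2
  u1 = a.0 + a.(rec X. a.(a.0 + a.X + a.0) + c.(b.X)\{a,c}) + a.0 → =a=> u0, =a=> u3
  u2 = (b.(rec X. a.(a.0 + a.X + a.0) + c.(b.X)\{a,c}))\{a,c} → =b=> u4
  u3 = 0 → stopped
  u4 = (rec X. a.(a.0 + a.X + a.0) + c.(b.X)\{a,c})\{a,c} → stopped
Q's transition system — 5 states:
  v0 = rec X. a.(a.0 + a.X) + c.(b.X)\{a,c} → =a=> v1, =c=> v2
  v1 = a.0 + a.(rec X. a.(a.0 + a.X) + c.(b.X)\{a,c}) → =a=> v0, =a=> v3
  v2 = (b.(rec X. a.(a.0 + a.X) + c.(b.X)\{a,c}))\{a,c} → =b=> v4
  v3 = 0 → stopped
  v4 = (rec X. a.(a.0 + a.X) + c.(b.X)\{a,c})\{a,c} → stopped
Coarsest stable partition (strong bisimilarity classes):
  B0 = {u0, v0}
  B1 = {u1, v1}
  B2 = {u3, u4, v3, v4}
  B3 = {u2, v2}
u0 ∈ B0, v0 ∈ B0 → same block

P ~ Q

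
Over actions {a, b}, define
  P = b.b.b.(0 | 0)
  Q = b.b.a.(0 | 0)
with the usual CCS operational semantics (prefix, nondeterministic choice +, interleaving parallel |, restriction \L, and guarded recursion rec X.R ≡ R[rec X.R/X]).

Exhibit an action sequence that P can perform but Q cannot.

bbb

P's transition system — 4 states:
  m0 = b.b.b.(0 | 0) ⊢ =b=> m1
  m1 = b.b.(0 | 0) ⊢ =b=> m2
  m2 = b.(0 | 0) ⊢ =b=> m3
  m3 = 0 | 0 ⊢ (no moves)
Q's transition system — 4 states:
  n0 = b.b.a.(0 | 0) ⊢ =b=> n1
  n1 = b.a.(0 | 0) ⊢ =b=> n2
  n2 = a.(0 | 0) ⊢ =a=> n3
  n3 = 0 | 0 ⊢ (no moves)
Trace ⟨bbb⟩ through P, begin at {m0}:
  [1] b ⇒ {m1}
  [2] b ⇒ {m2}
  [3] b ⇒ {m3}
  P completes σ.
Trace ⟨bbb⟩ through Q, begin at {n0}:
  [1] b ⇒ {n1}
  [2] b ⇒ {n2}
  [3] b ⇒ no successor for Q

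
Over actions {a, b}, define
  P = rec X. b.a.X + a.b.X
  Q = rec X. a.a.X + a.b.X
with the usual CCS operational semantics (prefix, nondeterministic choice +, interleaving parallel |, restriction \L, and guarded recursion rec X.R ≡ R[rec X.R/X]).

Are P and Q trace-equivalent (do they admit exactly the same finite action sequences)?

trace-distinct — witness ⟨b⟩

LTS(P): 3 reachable states
  u0 = rec X. b.a.X + a.b.X has moves —a→ u1, —b→ u2
  u1 = b.(rec X. b.a.X + a.b.X) has moves —b→ u0
  u2 = a.(rec X. b.a.X + a.b.X) has moves —a→ u0
LTS(Q): 3 reachable states
  v0 = rec X. a.a.X + a.b.X has moves —a→ v1, —a→ v2
  v1 = a.(rec X. a.a.X + a.b.X) has moves —a→ v0
  v2 = b.(rec X. a.a.X + a.b.X) has moves —b→ v0
Run σ = ⟨b⟩ on P: start {u0}
  step 1 (b): {u2}
  P completes σ.
Run σ = ⟨b⟩ on Q: start {v0}
  step 1 (b): no successor for Q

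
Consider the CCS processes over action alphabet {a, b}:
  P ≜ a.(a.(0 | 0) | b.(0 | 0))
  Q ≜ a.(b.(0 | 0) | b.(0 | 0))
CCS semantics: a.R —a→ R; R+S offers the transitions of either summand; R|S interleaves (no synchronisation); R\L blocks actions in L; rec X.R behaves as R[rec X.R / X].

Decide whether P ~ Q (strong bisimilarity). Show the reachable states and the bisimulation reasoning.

P ≁ Q

Reachable graph of P (5 states):
  m0 = a.(a.(0 | 0) | b.(0 | 0)) ⊢ —a→ m1
  m1 = a.(0 | 0) | b.(0 | 0) ⊢ —a→ m2, —b→ m3
  m2 = 0 | 0 | b.(0 | 0) ⊢ —b→ m4
  m3 = a.(0 | 0) | (0 | 0) ⊢ —a→ m4
  m4 = 0 | 0 | (0 | 0) ⊢ deadlocked
Reachable graph of Q (5 states):
  n0 = a.(b.(0 | 0) | b.(0 | 0)) ⊢ —a→ n1
  n1 = b.(0 | 0) | b.(0 | 0) ⊢ —b→ n2, —b→ n3
  n2 = 0 | 0 | b.(0 | 0) ⊢ —b→ n4
  n3 = b.(0 | 0) | (0 | 0) ⊢ —b→ n4
  n4 = 0 | 0 | (0 | 0) ⊢ deadlocked
Partition-refinement fixed point:
  B0 = {m0}
  B1 = {m1}
  B2 = {m3}
  B3 = {m4, n4}
  B4 = {m2, n2, n3}
  B5 = {n0}
  B6 = {n1}
m0 ∈ B0, n0 ∈ B5 → different blocks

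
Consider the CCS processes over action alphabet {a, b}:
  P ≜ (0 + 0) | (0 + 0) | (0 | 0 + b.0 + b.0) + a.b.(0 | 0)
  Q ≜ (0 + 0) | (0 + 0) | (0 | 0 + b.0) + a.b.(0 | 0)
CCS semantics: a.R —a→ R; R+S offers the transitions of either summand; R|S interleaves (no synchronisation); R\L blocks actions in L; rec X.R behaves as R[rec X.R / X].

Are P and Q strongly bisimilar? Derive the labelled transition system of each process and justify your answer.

P's transition system — 4 states:
  m0 = (0 + 0) | (0 + 0) | (0 | 0 + b.0 + b.0) + a.b.(0 | 0) | ··a··> m1, ··b··> m2
  m1 = b.(0 | 0) | ··b··> m3
  m2 = (0 + 0) | (0 + 0) | 0 | ·
  m3 = 0 | 0 | ·
Q's transition system — 4 states:
  n0 = (0 + 0) | (0 + 0) | (0 | 0 + b.0) + a.b.(0 | 0) | ··a··> n1, ··b··> n2
  n1 = b.(0 | 0) | ··b··> n3
  n2 = (0 + 0) | (0 + 0) | 0 | ·
  n3 = 0 | 0 | ·
Partition-refinement fixed point:
  B0 = {m0, n0}
  B1 = {m2, m3, n2, n3}
  B2 = {m1, n1}
m0 ∈ B0, n0 ∈ B0 → same block

P ~ Q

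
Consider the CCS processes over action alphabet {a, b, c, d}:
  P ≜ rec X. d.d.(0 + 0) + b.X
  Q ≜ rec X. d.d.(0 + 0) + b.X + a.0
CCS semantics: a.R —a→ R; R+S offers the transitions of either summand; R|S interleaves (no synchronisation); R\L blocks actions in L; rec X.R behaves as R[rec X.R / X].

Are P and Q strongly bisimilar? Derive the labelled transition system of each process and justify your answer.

LTS(P): 3 reachable states
  u0 = rec X. d.d.(0 + 0) + b.X has moves -b-> u0, -d-> u1
  u1 = d.(0 + 0) has moves -d-> u2
  u2 = 0 + 0 has moves ∅
LTS(Q): 4 reachable states
  v0 = rec X. d.d.(0 + 0) + b.X + a.0 has moves -a-> v1, -b-> v0, -d-> v2
  v1 = 0 has moves ∅
  v2 = d.(0 + 0) has moves -d-> v3
  v3 = 0 + 0 has moves ∅
Bisimilarity quotient blocks:
  B0 = {u0}
  B1 = {u1, v2}
  B2 = {u2, v1, v3}
  B3 = {v0}
u0 ∈ B0, v0 ∈ B3 → different blocks

P ≁ Q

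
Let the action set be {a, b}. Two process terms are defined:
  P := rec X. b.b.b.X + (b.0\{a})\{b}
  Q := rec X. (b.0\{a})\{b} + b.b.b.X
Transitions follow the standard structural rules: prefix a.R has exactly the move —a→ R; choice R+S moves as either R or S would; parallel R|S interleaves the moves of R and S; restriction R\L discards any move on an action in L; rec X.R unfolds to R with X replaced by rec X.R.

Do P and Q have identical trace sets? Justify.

trace-equivalent

Reachable graph of P (3 states):
  u0 = rec X. b.b.b.X + (b.0\{a})\{b} ⊢ --b--▸ u1
  u1 = b.b.(rec X. b.b.b.X + (b.0\{a})\{b}) ⊢ --b--▸ u2
  u2 = b.(rec X. b.b.b.X + (b.0\{a})\{b}) ⊢ --b--▸ u0
Reachable graph of Q (3 states):
  v0 = rec X. (b.0\{a})\{b} + b.b.b.X ⊢ --b--▸ v1
  v1 = b.b.(rec X. (b.0\{a})\{b} + b.b.b.X) ⊢ --b--▸ v2
  v2 = b.(rec X. (b.0\{a})\{b} + b.b.b.X) ⊢ --b--▸ v0
Bisimilarity quotient blocks:
  B0 = {u0, u1, u2, v0, v1, v2}
u0 ∈ B0, v0 ∈ B0 → same block
Bisimilar ⇒ trace-equivalent.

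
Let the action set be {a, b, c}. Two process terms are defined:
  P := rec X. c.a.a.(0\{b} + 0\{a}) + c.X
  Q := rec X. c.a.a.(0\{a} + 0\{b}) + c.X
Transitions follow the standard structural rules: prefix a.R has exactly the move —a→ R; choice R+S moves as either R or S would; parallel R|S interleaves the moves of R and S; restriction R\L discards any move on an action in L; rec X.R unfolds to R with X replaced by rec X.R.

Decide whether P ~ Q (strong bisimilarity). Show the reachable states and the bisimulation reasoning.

P ~ Q

P's transition system — 4 states:
  s0 = rec X. c.a.a.(0\{b} + 0\{a}) + c.X | -c-> s0, -c-> s1
  s1 = a.a.(0\{b} + 0\{a}) | -a-> s2
  s2 = a.(0\{b} + 0\{a}) | -a-> s3
  s3 = 0\{b} + 0\{a} | stopped
Q's transition system — 4 states:
  t0 = rec X. c.a.a.(0\{a} + 0\{b}) + c.X | -c-> t0, -c-> t1
  t1 = a.a.(0\{a} + 0\{b}) | -a-> t2
  t2 = a.(0\{a} + 0\{b}) | -a-> t3
  t3 = 0\{a} + 0\{b} | stopped
Partition-refinement fixed point:
  B0 = {s0, t0}
  B1 = {s1, t1}
  B2 = {s2, t2}
  B3 = {s3, t3}
s0 ∈ B0, t0 ∈ B0 → same block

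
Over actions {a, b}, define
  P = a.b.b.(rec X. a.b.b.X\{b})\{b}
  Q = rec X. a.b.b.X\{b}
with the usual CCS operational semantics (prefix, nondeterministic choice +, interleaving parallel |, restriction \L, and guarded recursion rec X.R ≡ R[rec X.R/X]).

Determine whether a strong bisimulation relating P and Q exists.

bisimilar

LTS(P): 5 reachable states
  s0 = a.b.b.(rec X. a.b.b.X\{b})\{b} has moves =a=> s1
  s1 = b.b.(rec X. a.b.b.X\{b})\{b} has moves =b=> s2
  s2 = b.(rec X. a.b.b.X\{b})\{b} has moves =b=> s3
  s3 = (rec X. a.b.b.X\{b})\{b} has moves =a=> s4
  s4 = (b.b.(rec X. a.b.b.X\{b})\{b})\{b} has moves (no moves)
LTS(Q): 5 reachable states
  t0 = rec X. a.b.b.X\{b} has moves =a=> t1
  t1 = b.b.(rec X. a.b.b.X\{b})\{b} has moves =b=> t2
  t2 = b.(rec X. a.b.b.X\{b})\{b} has moves =b=> t3
  t3 = (rec X. a.b.b.X\{b})\{b} has moves =a=> t4
  t4 = (b.b.(rec X. a.b.b.X\{b})\{b})\{b} has moves (no moves)
Coarsest stable partition (strong bisimilarity classes):
  B0 = {s0, t0}
  B1 = {s1, t1}
  B2 = {s2, t2}
  B3 = {s3, t3}
  B4 = {s4, t4}
s0 ∈ B0, t0 ∈ B0 → same block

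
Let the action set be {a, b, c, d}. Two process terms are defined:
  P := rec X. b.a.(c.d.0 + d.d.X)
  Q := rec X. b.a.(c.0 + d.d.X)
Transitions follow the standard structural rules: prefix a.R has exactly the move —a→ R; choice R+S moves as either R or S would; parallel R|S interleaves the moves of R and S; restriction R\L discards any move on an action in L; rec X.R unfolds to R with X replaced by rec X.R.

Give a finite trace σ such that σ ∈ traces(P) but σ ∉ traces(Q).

bacd

Reachable graph of P (6 states):
  s0 = rec X. b.a.(c.d.0 + d.d.X) has moves —b→ s1
  s1 = a.(c.d.0 + d.d.(rec X. b.a.(c.d.0 + d.d.X))) has moves —a→ s2
  s2 = c.d.0 + d.d.(rec X. b.a.(c.d.0 + d.d.X)) has moves —c→ s3, —d→ s4
  s3 = d.0 has moves —d→ s5
  s4 = d.(rec X. b.a.(c.d.0 + d.d.X)) has moves —d→ s0
  s5 = 0 has moves ∅
Reachable graph of Q (5 states):
  t0 = rec X. b.a.(c.0 + d.d.X) has moves —b→ t1
  t1 = a.(c.0 + d.d.(rec X. b.a.(c.0 + d.d.X))) has moves —a→ t2
  t2 = c.0 + d.d.(rec X. b.a.(c.0 + d.d.X)) has moves —c→ t3, —d→ t4
  t3 = 0 has moves ∅
  t4 = d.(rec X. b.a.(c.0 + d.d.X)) has moves —d→ t0
Run σ = ⟨bacd⟩ on P: start {s0}
  after b @ step 1: {s1}
  after a @ step 2: {s2}
  after c @ step 3: {s3}
  after d @ step 4: {s5}
  — P admits the full trace.
Run σ = ⟨bacd⟩ on Q: start {t0}
  after b @ step 1: {t1}
  after a @ step 2: {t2}
  after c @ step 3: {t3}
  after d @ step 4: ∅  — Q cannot continue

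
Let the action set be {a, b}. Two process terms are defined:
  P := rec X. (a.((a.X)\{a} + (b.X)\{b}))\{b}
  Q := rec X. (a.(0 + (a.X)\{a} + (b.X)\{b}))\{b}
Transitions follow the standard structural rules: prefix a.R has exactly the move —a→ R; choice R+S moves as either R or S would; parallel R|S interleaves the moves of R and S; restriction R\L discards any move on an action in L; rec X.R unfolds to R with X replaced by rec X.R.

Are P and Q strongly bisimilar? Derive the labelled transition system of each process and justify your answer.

LTS(P): 2 reachable states
  u0 = rec X. (a.((a.X)\{a} + (b.X)\{b}))\{b} has moves --a--▸ u1
  u1 = ((a.(rec X. (a.((a.X)\{a} + (b.X)\{b}))\{b}))\{a} + (b.(rec X. (a.((a.X)\{a} + (b.X)\{b}))\{b}))\{b})\{b} has moves deadlocked
LTS(Q): 2 reachable states
  v0 = rec X. (a.(0 + (a.X)\{a} + (b.X)\{b}))\{b} has moves --a--▸ v1
  v1 = (0 + (a.(rec X. (a.(0 + (a.X)\{a} + (b.X)\{b}))\{b}))\{a} + (b.(rec X. (a.(0 + (a.X)\{a} + (b.X)\{b}))\{b}))\{b})\{b} has moves deadlocked
Partition-refinement fixed point:
  B0 = {u0, v0}
  B1 = {u1, v1}
u0 ∈ B0, v0 ∈ B0 → same block

bisimilar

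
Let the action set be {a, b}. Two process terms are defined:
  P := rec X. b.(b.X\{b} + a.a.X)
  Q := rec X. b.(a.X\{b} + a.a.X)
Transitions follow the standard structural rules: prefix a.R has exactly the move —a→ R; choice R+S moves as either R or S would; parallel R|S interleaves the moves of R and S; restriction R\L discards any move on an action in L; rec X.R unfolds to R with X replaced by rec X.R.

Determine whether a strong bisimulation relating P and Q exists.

LTS(P): 4 reachable states
  s0 = rec X. b.(b.X\{b} + a.a.X) → ··b··> s1
  s1 = b.(rec X. b.(b.X\{b} + a.a.X))\{b} + a.a.(rec X. b.(b.X\{b} + a.a.X)) → ··a··> s2, ··b··> s3
  s2 = a.(rec X. b.(b.X\{b} + a.a.X)) → ··a··> s0
  s3 = (rec X. b.(b.X\{b} + a.a.X))\{b} → ·
LTS(Q): 4 reachable states
  t0 = rec X. b.(a.X\{b} + a.a.X) → ··b··> t1
  t1 = a.(rec X. b.(a.X\{b} + a.a.X))\{b} + a.a.(rec X. b.(a.X\{b} + a.a.X)) → ··a··> t2, ··a··> t3
  t2 = (rec X. b.(a.X\{b} + a.a.X))\{b} → ·
  t3 = a.(rec X. b.(a.X\{b} + a.a.X)) → ··a··> t0
Partition-refinement fixed point:
  B0 = {s0}
  B1 = {s1}
  B2 = {s3, t2}
  B3 = {s2}
  B4 = {t0}
  B5 = {t1}
  B6 = {t3}
s0 ∈ B0, t0 ∈ B4 → different blocks

not bisimilar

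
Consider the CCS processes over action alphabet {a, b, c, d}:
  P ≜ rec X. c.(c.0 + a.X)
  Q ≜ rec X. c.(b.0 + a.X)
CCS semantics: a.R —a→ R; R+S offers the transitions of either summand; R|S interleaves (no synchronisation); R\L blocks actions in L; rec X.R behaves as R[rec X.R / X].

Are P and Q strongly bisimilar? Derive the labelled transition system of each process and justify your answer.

NO

P's transition system — 3 states:
  s0 = rec X. c.(c.0 + a.X) ⊢ -c-> s1
  s1 = c.0 + a.(rec X. c.(c.0 + a.X)) ⊢ -a-> s0, -c-> s2
  s2 = 0 ⊢ deadlocked
Q's transition system — 3 states:
  t0 = rec X. c.(b.0 + a.X) ⊢ -c-> t1
  t1 = b.0 + a.(rec X. c.(b.0 + a.X)) ⊢ -a-> t0, -b-> t2
  t2 = 0 ⊢ deadlocked
Partition-refinement fixed point:
  B0 = {s0}
  B1 = {s1}
  B2 = {s2, t2}
  B3 = {t0}
  B4 = {t1}
s0 ∈ B0, t0 ∈ B3 → different blocks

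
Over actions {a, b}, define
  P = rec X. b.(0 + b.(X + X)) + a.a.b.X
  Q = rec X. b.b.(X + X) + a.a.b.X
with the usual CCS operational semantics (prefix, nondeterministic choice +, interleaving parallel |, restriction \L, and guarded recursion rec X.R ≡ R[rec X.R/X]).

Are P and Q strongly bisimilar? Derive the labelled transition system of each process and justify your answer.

Reachable graph of P (5 states):
  u0 = rec X. b.(0 + b.(X + X)) + a.a.b.X → ··a··> u1, ··b··> u2
  u1 = a.b.(rec X. b.(0 + b.(X + X)) + a.a.b.X) → ··a··> u3
  u2 = 0 + b.((rec X. b.(0 + b.(X + X)) + a.a.b.X) + (rec X. b.(0 + b.(X + X)) + a.a.b.X)) → ··b··> u4
  u3 = b.(rec X. b.(0 + b.(X + X)) + a.a.b.X) → ··b··> u0
  u4 = (rec X. b.(0 + b.(X + X)) + a.a.b.X) + (rec X. b.(0 + b.(X + X)) + a.a.b.X) → ··a··> u1, ··b··> u2
Reachable graph of Q (5 states):
  v0 = rec X. b.b.(X + X) + a.a.b.X → ··a··> v1, ··b··> v2
  v1 = a.b.(rec X. b.b.(X + X) + a.a.b.X) → ··a··> v3
  v2 = b.((rec X. b.b.(X + X) + a.a.b.X) + (rec X. b.b.(X + X) + a.a.b.X)) → ··b··> v4
  v3 = b.(rec X. b.b.(X + X) + a.a.b.X) → ··b··> v0
  v4 = (rec X. b.b.(X + X) + a.a.b.X) + (rec X. b.b.(X + X) + a.a.b.X) → ··a··> v1, ··b··> v2
Coarsest stable partition (strong bisimilarity classes):
  B0 = {u0, u4, v0, v4}
  B1 = {u2, u3, v2, v3}
  B2 = {u1, v1}
u0 ∈ B0, v0 ∈ B0 → same block

YES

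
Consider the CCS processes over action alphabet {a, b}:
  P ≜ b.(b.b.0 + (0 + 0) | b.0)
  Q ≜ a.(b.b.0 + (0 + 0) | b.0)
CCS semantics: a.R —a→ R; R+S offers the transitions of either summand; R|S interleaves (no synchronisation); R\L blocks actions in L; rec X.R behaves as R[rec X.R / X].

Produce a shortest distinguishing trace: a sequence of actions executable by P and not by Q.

LTS(P): 5 reachable states
  s0 = b.(b.b.0 + (0 + 0) | b.0) has moves —b→ s1
  s1 = b.b.0 + (0 + 0) | b.0 has moves —b→ s2, —b→ s3
  s2 = (0 + 0) | 0 has moves ·
  s3 = b.0 has moves —b→ s4
  s4 = 0 has moves ·
LTS(Q): 5 reachable states
  t0 = a.(b.b.0 + (0 + 0) | b.0) has moves —a→ t1
  t1 = b.b.0 + (0 + 0) | b.0 has moves —b→ t2, —b→ t3
  t2 = (0 + 0) | 0 has moves ·
  t3 = b.0 has moves —b→ t4
  t4 = 0 has moves ·
Trace ⟨b⟩ through P, begin at {s0}:
  after b @ step 1: {s1}
  ✓ P
Trace ⟨b⟩ through Q, begin at {t0}:
  after b @ step 1: ∅  — Q cannot continue

b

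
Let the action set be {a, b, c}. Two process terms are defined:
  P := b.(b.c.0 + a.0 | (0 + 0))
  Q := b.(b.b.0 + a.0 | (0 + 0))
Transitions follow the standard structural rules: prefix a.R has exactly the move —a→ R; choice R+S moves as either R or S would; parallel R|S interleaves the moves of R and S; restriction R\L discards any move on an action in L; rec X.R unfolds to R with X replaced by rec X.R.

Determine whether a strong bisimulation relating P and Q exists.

NO

Reachable graph of P (5 states):
  p0 = b.(b.c.0 + a.0 | (0 + 0)) has moves --b--▸ p1
  p1 = b.c.0 + a.0 | (0 + 0) has moves --a--▸ p2, --b--▸ p3
  p2 = 0 | (0 + 0) has moves ∅
  p3 = c.0 has moves --c--▸ p4
  p4 = 0 has moves ∅
Reachable graph of Q (5 states):
  q0 = b.(b.b.0 + a.0 | (0 + 0)) has moves --b--▸ q1
  q1 = b.b.0 + a.0 | (0 + 0) has moves --a--▸ q2, --b--▸ q3
  q2 = 0 | (0 + 0) has moves ∅
  q3 = b.0 has moves --b--▸ q4
  q4 = 0 has moves ∅
Bisimilarity quotient blocks:
  B0 = {p0}
  B1 = {p1}
  B2 = {p3}
  B3 = {p2, p4, q2, q4}
  B4 = {q0}
  B5 = {q1}
  B6 = {q3}
p0 ∈ B0, q0 ∈ B4 → different blocks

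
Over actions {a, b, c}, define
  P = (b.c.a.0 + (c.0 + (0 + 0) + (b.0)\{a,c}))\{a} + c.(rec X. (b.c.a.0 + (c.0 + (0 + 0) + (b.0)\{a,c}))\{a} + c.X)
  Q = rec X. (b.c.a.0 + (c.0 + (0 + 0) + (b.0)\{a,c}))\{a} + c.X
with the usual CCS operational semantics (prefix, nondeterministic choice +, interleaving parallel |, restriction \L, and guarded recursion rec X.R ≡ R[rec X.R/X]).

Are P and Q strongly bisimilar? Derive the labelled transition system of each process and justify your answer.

P's transition system — 6 states:
  m0 = (b.c.a.0 + (c.0 + (0 + 0) + (b.0)\{a,c}))\{a} + c.(rec X. (b.c.a.0 + (c.0 + (0 + 0) + (b.0)\{a,c}))\{a} + c.X) ⊢ =b=> m1, =b=> m2, =c=> m3, =c=> m4
  m1 = (c.a.0)\{a} ⊢ =c=> m5
  m2 = 0\{a,c}\{a} ⊢ stopped
  m3 = 0\{a} ⊢ stopped
  m4 = rec X. (b.c.a.0 + (c.0 + (0 + 0) + (b.0)\{a,c}))\{a} + c.X ⊢ =b=> m1, =b=> m2, =c=> m3, =c=> m4
  m5 = (a.0)\{a} ⊢ stopped
Q's transition system — 5 states:
  n0 = rec X. (b.c.a.0 + (c.0 + (0 + 0) + (b.0)\{a,c}))\{a} + c.X ⊢ =b=> n1, =b=> n2, =c=> n0, =c=> n3
  n1 = (c.a.0)\{a} ⊢ =c=> n4
  n2 = 0\{a,c}\{a} ⊢ stopped
  n3 = 0\{a} ⊢ stopped
  n4 = (a.0)\{a} ⊢ stopped
Bisimilarity quotient blocks:
  B0 = {m0, m4, n0}
  B1 = {m2, m3, m5, n2, n3, n4}
  B2 = {m1, n1}
m0 ∈ B0, n0 ∈ B0 → same block

P ~ Q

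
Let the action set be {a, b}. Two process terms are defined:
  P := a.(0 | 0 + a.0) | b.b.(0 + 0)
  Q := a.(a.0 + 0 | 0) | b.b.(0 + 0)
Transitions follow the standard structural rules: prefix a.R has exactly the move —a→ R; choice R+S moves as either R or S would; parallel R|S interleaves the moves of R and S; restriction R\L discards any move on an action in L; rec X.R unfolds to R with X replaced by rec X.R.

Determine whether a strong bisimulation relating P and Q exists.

P's transition system — 9 states:
  m0 = a.(0 | 0 + a.0) | b.b.(0 + 0) ⊢ =a=> m1, =b=> m2
  m1 = (0 | 0 + a.0) | b.b.(0 + 0) ⊢ =a=> m3, =b=> m4
  m2 = a.(0 | 0 + a.0) | b.(0 + 0) ⊢ =a=> m4, =b=> m5
  m3 = 0 | b.b.(0 + 0) ⊢ =b=> m6
  m4 = (0 | 0 + a.0) | b.(0 + 0) ⊢ =a=> m6, =b=> m7
  m5 = a.(0 | 0 + a.0) | (0 + 0) ⊢ =a=> m7
  m6 = 0 | b.(0 + 0) ⊢ =b=> m8
  m7 = (0 | 0 + a.0) | (0 + 0) ⊢ =a=> m8
  m8 = 0 | (0 + 0) ⊢ ∅
Q's transition system — 9 states:
  n0 = a.(a.0 + 0 | 0) | b.b.(0 + 0) ⊢ =a=> n1, =b=> n2
  n1 = (a.0 + 0 | 0) | b.b.(0 + 0) ⊢ =a=> n3, =b=> n4
  n2 = a.(a.0 + 0 | 0) | b.(0 + 0) ⊢ =a=> n4, =b=> n5
  n3 = 0 | b.b.(0 + 0) ⊢ =b=> n6
  n4 = (a.0 + 0 | 0) | b.(0 + 0) ⊢ =a=> n6, =b=> n7
  n5 = a.(a.0 + 0 | 0) | (0 + 0) ⊢ =a=> n7
  n6 = 0 | b.(0 + 0) ⊢ =b=> n8
  n7 = (a.0 + 0 | 0) | (0 + 0) ⊢ =a=> n8
  n8 = 0 | (0 + 0) ⊢ ∅
Bisimilarity quotient blocks:
  B0 = {m0, n0}
  B1 = {m1, n1}
  B2 = {m4, n4}
  B3 = {m7, n7}
  B4 = {m8, n8}
  B5 = {m6, n6}
  B6 = {m3, n3}
  B7 = {m2, n2}
  B8 = {m5, n5}
m0 ∈ B0, n0 ∈ B0 → same block

P ~ Q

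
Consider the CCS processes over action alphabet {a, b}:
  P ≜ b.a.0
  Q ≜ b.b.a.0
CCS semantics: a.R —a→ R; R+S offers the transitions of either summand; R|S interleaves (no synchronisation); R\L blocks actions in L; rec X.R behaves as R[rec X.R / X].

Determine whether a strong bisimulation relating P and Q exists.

P's transition system — 3 states:
  s0 = b.a.0 ⊢ ··b··> s1
  s1 = a.0 ⊢ ··a··> s2
  s2 = 0 ⊢ ·
Q's transition system — 4 states:
  t0 = b.b.a.0 ⊢ ··b··> t1
  t1 = b.a.0 ⊢ ··b··> t2
  t2 = a.0 ⊢ ··a··> t3
  t3 = 0 ⊢ ·
Partition-refinement fixed point:
  B0 = {s0, t1}
  B1 = {s1, t2}
  B2 = {s2, t3}
  B3 = {t0}
s0 ∈ B0, t0 ∈ B3 → different blocks

NO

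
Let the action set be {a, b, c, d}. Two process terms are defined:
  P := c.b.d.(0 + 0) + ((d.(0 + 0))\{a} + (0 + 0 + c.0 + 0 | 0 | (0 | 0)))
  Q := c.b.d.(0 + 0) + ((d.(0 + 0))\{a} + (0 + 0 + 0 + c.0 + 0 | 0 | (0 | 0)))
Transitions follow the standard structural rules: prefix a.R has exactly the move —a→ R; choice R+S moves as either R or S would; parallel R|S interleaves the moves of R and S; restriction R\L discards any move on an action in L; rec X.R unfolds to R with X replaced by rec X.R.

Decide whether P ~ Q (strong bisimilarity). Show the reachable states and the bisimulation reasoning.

P ~ Q

LTS(P): 6 reachable states
  m0 = c.b.d.(0 + 0) + ((d.(0 + 0))\{a} + (0 + 0 + c.0 + 0 | 0 | (0 | 0))) :: =c=> m1, =c=> m2, =d=> m3
  m1 = 0 :: ·
  m2 = b.d.(0 + 0) :: =b=> m4
  m3 = (0 + 0)\{a} :: ·
  m4 = d.(0 + 0) :: =d=> m5
  m5 = 0 + 0 :: ·
LTS(Q): 6 reachable states
  n0 = c.b.d.(0 + 0) + ((d.(0 + 0))\{a} + (0 + 0 + 0 + c.0 + 0 | 0 | (0 | 0))) :: =c=> n1, =c=> n2, =d=> n3
  n1 = 0 :: ·
  n2 = b.d.(0 + 0) :: =b=> n4
  n3 = (0 + 0)\{a} :: ·
  n4 = d.(0 + 0) :: =d=> n5
  n5 = 0 + 0 :: ·
Partition-refinement fixed point:
  B0 = {m0, n0}
  B1 = {m2, n2}
  B2 = {m4, n4}
  B3 = {m1, m3, m5, n1, n3, n5}
m0 ∈ B0, n0 ∈ B0 → same block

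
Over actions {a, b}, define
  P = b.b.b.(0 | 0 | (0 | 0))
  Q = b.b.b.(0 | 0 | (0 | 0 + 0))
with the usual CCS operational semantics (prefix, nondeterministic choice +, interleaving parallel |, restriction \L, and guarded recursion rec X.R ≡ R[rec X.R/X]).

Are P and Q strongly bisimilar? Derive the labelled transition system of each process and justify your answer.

P's transition system — 4 states:
  p0 = b.b.b.(0 | 0 | (0 | 0)) has moves =b=> p1
  p1 = b.b.(0 | 0 | (0 | 0)) has moves =b=> p2
  p2 = b.(0 | 0 | (0 | 0)) has moves =b=> p3
  p3 = 0 | 0 | (0 | 0) has moves stopped
Q's transition system — 4 states:
  q0 = b.b.b.(0 | 0 | (0 | 0 + 0)) has moves =b=> q1
  q1 = b.b.(0 | 0 | (0 | 0 + 0)) has moves =b=> q2
  q2 = b.(0 | 0 | (0 | 0 + 0)) has moves =b=> q3
  q3 = 0 | 0 | (0 | 0 + 0) has moves stopped
Coarsest stable partition (strong bisimilarity classes):
  B0 = {p0, q0}
  B1 = {p1, q1}
  B2 = {p2, q2}
  B3 = {p3, q3}
p0 ∈ B0, q0 ∈ B0 → same block

bisimilar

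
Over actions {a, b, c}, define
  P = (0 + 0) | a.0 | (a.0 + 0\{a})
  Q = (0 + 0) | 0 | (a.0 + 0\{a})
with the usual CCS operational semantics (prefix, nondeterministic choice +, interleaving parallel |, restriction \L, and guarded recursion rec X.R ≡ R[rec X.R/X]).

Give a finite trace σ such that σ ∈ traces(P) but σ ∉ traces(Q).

aa

LTS(P): 4 reachable states
  u0 = (0 + 0) | a.0 | (a.0 + 0\{a}) → --a--▸ u1, --a--▸ u2
  u1 = (0 + 0) | 0 | (a.0 + 0\{a}) → --a--▸ u3
  u2 = (0 + 0) | a.0 | 0 → --a--▸ u3
  u3 = (0 + 0) | 0 | 0 → stopped
LTS(Q): 2 reachable states
  v0 = (0 + 0) | 0 | (a.0 + 0\{a}) → --a--▸ v1
  v1 = (0 + 0) | 0 | 0 → stopped
Trace ⟨aa⟩ through P, begin at {u0}:
  after a @ step 1: {u1, u2}
  after a @ step 2: {u3}
  — P admits the full trace.
Trace ⟨aa⟩ through Q, begin at {v0}:
  after a @ step 1: {v1}
  after a @ step 2: no successor for Q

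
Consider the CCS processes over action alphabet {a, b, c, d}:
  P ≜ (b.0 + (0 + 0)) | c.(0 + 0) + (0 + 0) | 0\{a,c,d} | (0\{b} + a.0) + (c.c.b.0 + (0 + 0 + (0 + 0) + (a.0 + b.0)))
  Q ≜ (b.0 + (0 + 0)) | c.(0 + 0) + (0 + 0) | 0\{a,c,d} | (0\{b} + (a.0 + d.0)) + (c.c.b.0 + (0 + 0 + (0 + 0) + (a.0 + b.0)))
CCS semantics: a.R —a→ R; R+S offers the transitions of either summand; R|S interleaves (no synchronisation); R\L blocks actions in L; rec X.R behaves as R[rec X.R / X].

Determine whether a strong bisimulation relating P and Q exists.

NO

P's transition system — 8 states:
  p0 = (b.0 + (0 + 0)) | c.(0 + 0) + (0 + 0) | 0\{a,c,d} | (0\{b} + a.0) + (c.c.b.0 + (0 + 0 + (0 + 0) + (a.0 + b.0))) → ··a··> p1, ··a··> p2, ··b··> p2, ··b··> p3, ··c··> p4, ··c··> p5
  p1 = (0 + 0) | 0\{a,c,d} | 0 → stopped
  p2 = 0 → stopped
  p3 = 0 | c.(0 + 0) → ··c··> p6
  p4 = (b.0 + (0 + 0)) | (0 + 0) → ··b··> p6
  p5 = c.b.0 → ··c··> p7
  p6 = 0 | (0 + 0) → stopped
  p7 = b.0 → ··b··> p2
Q's transition system — 8 states:
  q0 = (b.0 + (0 + 0)) | c.(0 + 0) + (0 + 0) | 0\{a,c,d} | (0\{b} + (a.0 + d.0)) + (c.c.b.0 + (0 + 0 + (0 + 0) + (a.0 + b.0))) → ··a··> q1, ··a··> q2, ··b··> q2, ··b··> q3, ··c··> q4, ··c··> q5, ··d··> q1
  q1 = (0 + 0) | 0\{a,c,d} | 0 → stopped
  q2 = 0 → stopped
  q3 = 0 | c.(0 + 0) → ··c··> q6
  q4 = (b.0 + (0 + 0)) | (0 + 0) → ··b··> q6
  q5 = c.b.0 → ··c··> q7
  q6 = 0 | (0 + 0) → stopped
  q7 = b.0 → ··b··> q2
Partition-refinement fixed point:
  B0 = {p0}
  B1 = {p5, q5}
  B2 = {p4, p7, q4, q7}
  B3 = {p1, p2, p6, q1, q2, q6}
  B4 = {p3, q3}
  B5 = {q0}
p0 ∈ B0, q0 ∈ B5 → different blocks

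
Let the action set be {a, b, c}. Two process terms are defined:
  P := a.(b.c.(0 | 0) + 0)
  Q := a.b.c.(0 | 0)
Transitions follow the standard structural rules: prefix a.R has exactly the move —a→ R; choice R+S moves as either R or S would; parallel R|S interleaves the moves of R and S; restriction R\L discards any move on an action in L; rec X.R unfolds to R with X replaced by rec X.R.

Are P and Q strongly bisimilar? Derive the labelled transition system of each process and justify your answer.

bisimilar

P's transition system — 4 states:
  p0 = a.(b.c.(0 | 0) + 0) has moves --a--▸ p1
  p1 = b.c.(0 | 0) + 0 has moves --b--▸ p2
  p2 = c.(0 | 0) has moves --c--▸ p3
  p3 = 0 | 0 has moves ·
Q's transition system — 4 states:
  q0 = a.b.c.(0 | 0) has moves --a--▸ q1
  q1 = b.c.(0 | 0) has moves --b--▸ q2
  q2 = c.(0 | 0) has moves --c--▸ q3
  q3 = 0 | 0 has moves ·
Bisimilarity quotient blocks:
  B0 = {p0, q0}
  B1 = {p1, q1}
  B2 = {p2, q2}
  B3 = {p3, q3}
p0 ∈ B0, q0 ∈ B0 → same block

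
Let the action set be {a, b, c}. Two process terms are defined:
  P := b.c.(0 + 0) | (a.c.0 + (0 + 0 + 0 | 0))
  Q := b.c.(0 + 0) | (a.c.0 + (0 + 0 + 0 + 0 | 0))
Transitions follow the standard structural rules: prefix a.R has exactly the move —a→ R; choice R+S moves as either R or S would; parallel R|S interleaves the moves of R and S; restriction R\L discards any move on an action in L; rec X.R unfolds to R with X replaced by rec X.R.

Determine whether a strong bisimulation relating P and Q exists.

P ~ Q

LTS(P): 9 reachable states
  s0 = b.c.(0 + 0) | (a.c.0 + (0 + 0 + 0 | 0)) ⊢ —a→ s1, —b→ s2
  s1 = b.c.(0 + 0) | c.0 ⊢ —b→ s3, —c→ s4
  s2 = c.(0 + 0) | (a.c.0 + (0 + 0 + 0 | 0)) ⊢ —a→ s3, —c→ s5
  s3 = c.(0 + 0) | c.0 ⊢ —c→ s6, —c→ s7
  s4 = b.c.(0 + 0) | 0 ⊢ —b→ s7
  s5 = (0 + 0) | (a.c.0 + (0 + 0 + 0 | 0)) ⊢ —a→ s6
  s6 = (0 + 0) | c.0 ⊢ —c→ s8
  s7 = c.(0 + 0) | 0 ⊢ —c→ s8
  s8 = (0 + 0) | 0 ⊢ (no moves)
LTS(Q): 9 reachable states
  t0 = b.c.(0 + 0) | (a.c.0 + (0 + 0 + 0 + 0 | 0)) ⊢ —a→ t1, —b→ t2
  t1 = b.c.(0 + 0) | c.0 ⊢ —b→ t3, —c→ t4
  t2 = c.(0 + 0) | (a.c.0 + (0 + 0 + 0 + 0 | 0)) ⊢ —a→ t3, —c→ t5
  t3 = c.(0 + 0) | c.0 ⊢ —c→ t6, —c→ t7
  t4 = b.c.(0 + 0) | 0 ⊢ —b→ t7
  t5 = (0 + 0) | (a.c.0 + (0 + 0 + 0 + 0 | 0)) ⊢ —a→ t6
  t6 = (0 + 0) | c.0 ⊢ —c→ t8
  t7 = c.(0 + 0) | 0 ⊢ —c→ t8
  t8 = (0 + 0) | 0 ⊢ (no moves)
Coarsest stable partition (strong bisimilarity classes):
  B0 = {s0, t0}
  B1 = {s2, t2}
  B2 = {s3, t3}
  B3 = {s6, s7, t6, t7}
  B4 = {s8, t8}
  B5 = {s5, t5}
  B6 = {s1, t1}
  B7 = {s4, t4}
s0 ∈ B0, t0 ∈ B0 → same block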